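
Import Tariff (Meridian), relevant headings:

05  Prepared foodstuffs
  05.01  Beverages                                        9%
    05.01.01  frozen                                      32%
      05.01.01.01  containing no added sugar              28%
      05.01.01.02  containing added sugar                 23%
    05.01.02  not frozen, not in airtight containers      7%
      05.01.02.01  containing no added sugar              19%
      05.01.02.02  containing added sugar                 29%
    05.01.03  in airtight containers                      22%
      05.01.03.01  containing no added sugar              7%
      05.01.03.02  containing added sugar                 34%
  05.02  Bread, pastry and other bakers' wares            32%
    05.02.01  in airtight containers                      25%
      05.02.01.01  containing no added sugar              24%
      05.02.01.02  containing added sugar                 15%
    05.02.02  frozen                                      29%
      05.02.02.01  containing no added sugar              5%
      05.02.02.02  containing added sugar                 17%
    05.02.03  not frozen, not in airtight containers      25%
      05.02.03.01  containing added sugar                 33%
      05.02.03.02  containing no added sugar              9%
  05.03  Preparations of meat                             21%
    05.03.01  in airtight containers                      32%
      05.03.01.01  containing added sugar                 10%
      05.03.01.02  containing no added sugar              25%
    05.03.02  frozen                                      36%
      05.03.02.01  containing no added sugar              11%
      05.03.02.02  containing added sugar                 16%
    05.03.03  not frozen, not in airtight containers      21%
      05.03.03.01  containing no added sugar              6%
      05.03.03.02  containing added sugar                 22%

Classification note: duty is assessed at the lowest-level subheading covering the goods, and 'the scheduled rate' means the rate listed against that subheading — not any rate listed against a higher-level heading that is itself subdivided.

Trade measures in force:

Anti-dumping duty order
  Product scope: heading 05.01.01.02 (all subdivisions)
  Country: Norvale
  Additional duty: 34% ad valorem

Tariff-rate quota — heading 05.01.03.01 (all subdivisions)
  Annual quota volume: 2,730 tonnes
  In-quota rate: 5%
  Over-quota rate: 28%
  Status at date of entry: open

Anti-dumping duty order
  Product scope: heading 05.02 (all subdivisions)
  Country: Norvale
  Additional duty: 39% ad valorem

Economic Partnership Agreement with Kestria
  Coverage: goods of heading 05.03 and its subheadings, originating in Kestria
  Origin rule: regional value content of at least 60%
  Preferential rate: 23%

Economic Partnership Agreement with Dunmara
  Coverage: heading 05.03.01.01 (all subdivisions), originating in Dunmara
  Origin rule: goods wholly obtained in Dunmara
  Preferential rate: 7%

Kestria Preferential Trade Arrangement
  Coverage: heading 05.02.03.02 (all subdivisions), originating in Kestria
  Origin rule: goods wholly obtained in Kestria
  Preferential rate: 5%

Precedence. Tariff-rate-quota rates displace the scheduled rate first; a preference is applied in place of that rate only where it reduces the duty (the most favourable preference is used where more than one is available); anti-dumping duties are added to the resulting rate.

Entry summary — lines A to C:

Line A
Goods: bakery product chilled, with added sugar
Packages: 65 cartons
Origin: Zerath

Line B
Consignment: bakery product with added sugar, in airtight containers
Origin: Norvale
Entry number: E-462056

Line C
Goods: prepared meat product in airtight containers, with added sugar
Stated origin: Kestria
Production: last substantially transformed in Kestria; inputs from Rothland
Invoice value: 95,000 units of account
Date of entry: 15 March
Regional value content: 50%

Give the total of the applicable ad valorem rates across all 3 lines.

Line A: bakery product → 05.02; chilled → 05.02.03; with added sugar → 05.02.03.01. Scheduled 33%. No special measure applies. → 33%.
Line B: bakery product → 05.02; in airtight containers → 05.02.01; with added sugar → 05.02.01.02. Scheduled 15%. anti-dumping (Norvale, 05.02): +39%; total 15% + 39% = 54%. → 54%.
Line C: prepared meat product → 05.03; in airtight containers → 05.03.01; with added sugar → 05.03.01.01. Scheduled 10%. Kestria agreement on 05.03: RVC < 60%; Kestria agreement on 05.02.03.02: 05.03.01.01 not covered. → 10%.
Sum: 33% + 54% + 10% = 97%.

97%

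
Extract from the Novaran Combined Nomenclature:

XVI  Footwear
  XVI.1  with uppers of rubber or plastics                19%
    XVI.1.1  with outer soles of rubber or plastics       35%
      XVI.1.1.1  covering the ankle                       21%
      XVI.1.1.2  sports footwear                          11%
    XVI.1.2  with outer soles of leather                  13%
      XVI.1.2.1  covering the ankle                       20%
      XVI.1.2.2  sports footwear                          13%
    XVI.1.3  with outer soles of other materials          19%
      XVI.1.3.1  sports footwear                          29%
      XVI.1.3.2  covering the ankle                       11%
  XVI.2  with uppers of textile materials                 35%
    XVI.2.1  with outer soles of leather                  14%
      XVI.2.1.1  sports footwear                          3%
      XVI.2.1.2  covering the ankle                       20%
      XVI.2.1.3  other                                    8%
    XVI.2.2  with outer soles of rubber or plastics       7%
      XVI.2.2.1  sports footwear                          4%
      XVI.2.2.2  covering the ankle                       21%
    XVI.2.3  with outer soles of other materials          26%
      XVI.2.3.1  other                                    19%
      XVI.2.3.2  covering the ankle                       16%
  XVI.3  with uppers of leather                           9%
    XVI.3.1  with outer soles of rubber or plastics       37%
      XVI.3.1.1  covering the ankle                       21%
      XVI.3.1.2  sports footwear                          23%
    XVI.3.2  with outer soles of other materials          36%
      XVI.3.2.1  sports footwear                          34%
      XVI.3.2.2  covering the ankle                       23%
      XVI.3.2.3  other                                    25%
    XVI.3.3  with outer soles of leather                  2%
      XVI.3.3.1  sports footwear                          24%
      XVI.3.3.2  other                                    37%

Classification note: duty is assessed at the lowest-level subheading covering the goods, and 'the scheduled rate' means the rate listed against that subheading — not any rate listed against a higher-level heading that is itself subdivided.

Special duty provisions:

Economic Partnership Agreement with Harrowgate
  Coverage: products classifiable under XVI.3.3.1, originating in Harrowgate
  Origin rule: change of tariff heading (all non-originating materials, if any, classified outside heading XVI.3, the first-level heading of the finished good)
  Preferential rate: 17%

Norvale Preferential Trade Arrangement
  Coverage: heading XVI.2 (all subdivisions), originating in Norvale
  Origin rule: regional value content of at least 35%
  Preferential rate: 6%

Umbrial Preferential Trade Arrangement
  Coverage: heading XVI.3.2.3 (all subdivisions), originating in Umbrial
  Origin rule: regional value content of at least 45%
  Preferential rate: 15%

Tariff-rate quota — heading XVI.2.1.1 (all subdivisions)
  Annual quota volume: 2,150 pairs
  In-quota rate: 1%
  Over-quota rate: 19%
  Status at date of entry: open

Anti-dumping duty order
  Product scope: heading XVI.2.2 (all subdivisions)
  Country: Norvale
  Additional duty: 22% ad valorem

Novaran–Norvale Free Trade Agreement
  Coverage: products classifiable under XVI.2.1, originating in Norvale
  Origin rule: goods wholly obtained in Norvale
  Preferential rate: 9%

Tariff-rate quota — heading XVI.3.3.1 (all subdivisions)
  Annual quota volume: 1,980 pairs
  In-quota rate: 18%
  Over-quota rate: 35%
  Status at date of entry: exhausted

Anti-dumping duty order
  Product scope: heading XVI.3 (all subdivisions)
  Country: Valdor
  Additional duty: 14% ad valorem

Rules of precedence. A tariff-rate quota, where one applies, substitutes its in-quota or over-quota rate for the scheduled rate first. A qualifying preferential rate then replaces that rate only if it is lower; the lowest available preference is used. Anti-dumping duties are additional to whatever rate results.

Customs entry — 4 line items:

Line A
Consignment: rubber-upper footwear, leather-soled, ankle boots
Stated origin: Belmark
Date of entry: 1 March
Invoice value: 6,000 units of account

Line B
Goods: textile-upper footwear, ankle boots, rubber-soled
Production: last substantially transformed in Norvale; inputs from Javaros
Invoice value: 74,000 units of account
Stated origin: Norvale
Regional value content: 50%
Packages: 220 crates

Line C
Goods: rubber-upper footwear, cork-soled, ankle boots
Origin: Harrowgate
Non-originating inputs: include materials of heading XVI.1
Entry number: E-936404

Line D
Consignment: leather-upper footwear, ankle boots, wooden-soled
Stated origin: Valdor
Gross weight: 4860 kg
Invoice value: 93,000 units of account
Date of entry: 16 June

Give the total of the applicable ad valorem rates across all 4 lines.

Line A: rubber-upper → XVI.1; leather-soled → XVI.1.2; ankle boots → XVI.1.2.1. Scheduled 20%. No special measure applies. → 20%.
Line B: textile-upper → XVI.2; rubber-soled → XVI.2.2; ankle boots → XVI.2.2.2. Scheduled 21%. Norvale agreement on XVI.2: RVC ≥ 35% → 6% available; Norvale agreement on XVI.2.1: XVI.2.2.2 not covered; preferential 6%; anti-dumping (Norvale, XVI.2.2): +22%; total 6% + 22% = 28%. → 28%.
Line C: rubber-upper → XVI.1; cork-soled → XVI.1.3; ankle boots → XVI.1.3.2. Scheduled 11%. Harrowgate agreement on XVI.3.3.1: XVI.1.3.2 not covered. → 11%.
Line D: leather-upper → XVI.3; wooden-soled → XVI.3.2; ankle boots → XVI.3.2.2. Scheduled 23%. anti-dumping (Valdor, XVI.3): +14%; total 23% + 14% = 37%. → 37%.
Sum: 20% + 28% + 11% + 37% = 96%.

96%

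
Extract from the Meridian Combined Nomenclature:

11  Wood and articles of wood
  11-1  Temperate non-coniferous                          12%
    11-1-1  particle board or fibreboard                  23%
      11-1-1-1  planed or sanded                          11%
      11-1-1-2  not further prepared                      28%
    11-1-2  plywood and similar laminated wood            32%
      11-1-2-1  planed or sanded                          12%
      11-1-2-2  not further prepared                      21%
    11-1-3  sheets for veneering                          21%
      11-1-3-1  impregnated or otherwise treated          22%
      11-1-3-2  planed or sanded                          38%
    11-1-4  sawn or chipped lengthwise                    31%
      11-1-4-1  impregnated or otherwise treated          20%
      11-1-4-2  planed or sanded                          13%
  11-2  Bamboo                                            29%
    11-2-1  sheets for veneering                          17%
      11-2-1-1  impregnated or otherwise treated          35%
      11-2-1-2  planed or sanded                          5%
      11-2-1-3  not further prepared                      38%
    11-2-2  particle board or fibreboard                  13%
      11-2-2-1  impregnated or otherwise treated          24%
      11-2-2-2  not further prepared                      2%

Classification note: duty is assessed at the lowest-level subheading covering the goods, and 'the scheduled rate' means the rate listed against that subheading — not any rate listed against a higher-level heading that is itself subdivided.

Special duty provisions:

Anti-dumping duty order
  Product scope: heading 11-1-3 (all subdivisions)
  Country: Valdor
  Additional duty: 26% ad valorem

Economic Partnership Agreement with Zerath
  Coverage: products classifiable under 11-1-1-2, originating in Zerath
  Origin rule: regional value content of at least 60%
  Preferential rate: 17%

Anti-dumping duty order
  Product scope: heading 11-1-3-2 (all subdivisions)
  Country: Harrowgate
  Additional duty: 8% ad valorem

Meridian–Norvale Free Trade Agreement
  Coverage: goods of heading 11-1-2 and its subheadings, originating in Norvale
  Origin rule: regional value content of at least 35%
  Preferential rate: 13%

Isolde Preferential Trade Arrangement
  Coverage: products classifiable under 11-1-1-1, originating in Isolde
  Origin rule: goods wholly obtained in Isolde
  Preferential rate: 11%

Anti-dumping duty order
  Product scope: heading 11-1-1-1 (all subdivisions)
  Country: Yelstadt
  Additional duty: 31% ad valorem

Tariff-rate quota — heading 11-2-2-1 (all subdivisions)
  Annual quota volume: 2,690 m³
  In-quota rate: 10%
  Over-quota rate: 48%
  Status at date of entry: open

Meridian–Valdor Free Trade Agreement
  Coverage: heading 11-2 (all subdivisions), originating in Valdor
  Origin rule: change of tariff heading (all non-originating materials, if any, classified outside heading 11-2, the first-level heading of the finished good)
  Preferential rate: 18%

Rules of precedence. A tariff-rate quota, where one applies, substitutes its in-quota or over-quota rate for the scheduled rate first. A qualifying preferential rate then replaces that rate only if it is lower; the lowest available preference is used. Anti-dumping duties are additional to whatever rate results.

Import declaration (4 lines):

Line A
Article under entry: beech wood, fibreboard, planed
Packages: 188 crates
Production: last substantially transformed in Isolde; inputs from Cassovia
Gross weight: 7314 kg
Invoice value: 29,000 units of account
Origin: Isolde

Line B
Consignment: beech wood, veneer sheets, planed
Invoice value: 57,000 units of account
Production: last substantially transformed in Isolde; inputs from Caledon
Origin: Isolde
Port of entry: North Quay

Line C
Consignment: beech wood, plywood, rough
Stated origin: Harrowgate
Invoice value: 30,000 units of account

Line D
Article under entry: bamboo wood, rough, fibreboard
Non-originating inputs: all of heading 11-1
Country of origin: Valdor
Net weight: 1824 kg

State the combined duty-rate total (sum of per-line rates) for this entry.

72%

Line A: beech → 11-1; fibreboard → 11-1-1; planed → 11-1-1-1. Scheduled 11%. Isolde agreement on 11-1-1-1: not wholly obtained. → 11%.
Line B: beech → 11-1; veneer sheets → 11-1-3; planed → 11-1-3-2. Scheduled 38%. Isolde agreement on 11-1-1-1: 11-1-3-2 not covered. → 38%.
Line C: beech → 11-1; plywood → 11-1-2; rough → 11-1-2-2. Scheduled 21%. No special measure applies. → 21%.
Line D: bamboo → 11-2; fibreboard → 11-2-2; rough → 11-2-2-2. Scheduled 2%. Valdor agreement on 11-2: CTH met → 18% available; preference 18% not lower than 2% → no reduction. → 2%.
Sum: 11% + 38% + 21% + 2% = 72%.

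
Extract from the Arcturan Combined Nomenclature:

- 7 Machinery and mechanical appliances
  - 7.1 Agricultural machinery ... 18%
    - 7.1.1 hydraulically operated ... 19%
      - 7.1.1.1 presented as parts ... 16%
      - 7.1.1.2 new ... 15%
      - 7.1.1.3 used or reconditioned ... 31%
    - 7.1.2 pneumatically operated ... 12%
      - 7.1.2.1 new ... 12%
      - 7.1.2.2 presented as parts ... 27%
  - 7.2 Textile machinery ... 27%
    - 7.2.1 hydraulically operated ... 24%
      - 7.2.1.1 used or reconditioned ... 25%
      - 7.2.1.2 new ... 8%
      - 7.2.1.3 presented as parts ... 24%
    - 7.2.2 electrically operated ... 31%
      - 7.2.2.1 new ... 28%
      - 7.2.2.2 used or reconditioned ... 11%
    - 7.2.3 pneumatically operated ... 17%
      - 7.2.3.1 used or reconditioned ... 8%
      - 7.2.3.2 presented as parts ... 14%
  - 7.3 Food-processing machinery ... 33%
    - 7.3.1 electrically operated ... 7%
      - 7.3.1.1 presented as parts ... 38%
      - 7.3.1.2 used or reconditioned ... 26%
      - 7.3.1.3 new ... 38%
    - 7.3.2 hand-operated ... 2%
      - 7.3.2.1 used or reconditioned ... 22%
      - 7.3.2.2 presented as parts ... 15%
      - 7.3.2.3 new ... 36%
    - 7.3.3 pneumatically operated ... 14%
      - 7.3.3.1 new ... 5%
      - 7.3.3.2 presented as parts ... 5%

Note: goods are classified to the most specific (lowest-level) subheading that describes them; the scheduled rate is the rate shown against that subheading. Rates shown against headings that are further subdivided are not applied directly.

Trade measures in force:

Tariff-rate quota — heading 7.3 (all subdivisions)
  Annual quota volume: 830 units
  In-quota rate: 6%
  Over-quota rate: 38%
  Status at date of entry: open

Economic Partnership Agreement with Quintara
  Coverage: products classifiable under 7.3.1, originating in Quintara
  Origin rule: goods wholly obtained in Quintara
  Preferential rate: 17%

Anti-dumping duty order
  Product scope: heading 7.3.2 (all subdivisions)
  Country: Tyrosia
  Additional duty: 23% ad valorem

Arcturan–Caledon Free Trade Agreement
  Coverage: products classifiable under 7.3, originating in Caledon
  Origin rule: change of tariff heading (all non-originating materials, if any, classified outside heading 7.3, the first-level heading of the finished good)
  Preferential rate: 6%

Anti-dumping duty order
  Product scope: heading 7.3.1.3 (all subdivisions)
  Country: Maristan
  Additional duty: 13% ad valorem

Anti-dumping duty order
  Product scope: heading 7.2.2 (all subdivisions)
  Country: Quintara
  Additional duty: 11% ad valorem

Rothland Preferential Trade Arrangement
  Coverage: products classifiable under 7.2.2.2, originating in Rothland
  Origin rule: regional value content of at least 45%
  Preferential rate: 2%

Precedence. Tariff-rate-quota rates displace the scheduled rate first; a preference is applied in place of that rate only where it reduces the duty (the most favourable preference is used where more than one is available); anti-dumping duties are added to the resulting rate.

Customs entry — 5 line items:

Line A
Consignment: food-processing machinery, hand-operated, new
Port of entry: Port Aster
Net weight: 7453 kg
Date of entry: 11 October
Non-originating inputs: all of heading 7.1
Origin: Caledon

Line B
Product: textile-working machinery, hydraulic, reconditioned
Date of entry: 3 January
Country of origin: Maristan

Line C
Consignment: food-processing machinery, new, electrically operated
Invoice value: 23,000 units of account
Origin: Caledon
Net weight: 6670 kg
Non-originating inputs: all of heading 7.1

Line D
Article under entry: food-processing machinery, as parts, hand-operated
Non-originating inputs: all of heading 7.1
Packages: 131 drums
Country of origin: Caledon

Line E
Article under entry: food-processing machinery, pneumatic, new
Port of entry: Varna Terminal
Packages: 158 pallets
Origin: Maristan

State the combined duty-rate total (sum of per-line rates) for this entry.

49%

Line A: food-processing → 7.3; hand-operated → 7.3.2; new → 7.3.2.3. Scheduled 36%. quota on 7.3 open → in-quota 6%; Caledon agreement on 7.3: CTH met → 6% available; preference 6% not lower than 6% → no reduction. → 6%.
Line B: textile-working → 7.2; hydraulic → 7.2.1; reconditioned → 7.2.1.1. Scheduled 25%. No special measure applies. → 25%.
Line C: food-processing → 7.3; electrically operated → 7.3.1; new → 7.3.1.3. Scheduled 38%. quota on 7.3 open → in-quota 6%; Caledon agreement on 7.3: CTH met → 6% available; preference 6% not lower than 6% → no reduction. → 6%.
Line D: food-processing → 7.3; hand-operated → 7.3.2; as parts → 7.3.2.2. Scheduled 15%. quota on 7.3 open → in-quota 6%; Caledon agreement on 7.3: CTH met → 6% available; preference 6% not lower than 6% → no reduction. → 6%.
Line E: food-processing → 7.3; pneumatic → 7.3.3; new → 7.3.3.1. Scheduled 5%. quota on 7.3 open → in-quota 6%. → 6%.
Sum: 6% + 25% + 6% + 6% + 6% = 49%.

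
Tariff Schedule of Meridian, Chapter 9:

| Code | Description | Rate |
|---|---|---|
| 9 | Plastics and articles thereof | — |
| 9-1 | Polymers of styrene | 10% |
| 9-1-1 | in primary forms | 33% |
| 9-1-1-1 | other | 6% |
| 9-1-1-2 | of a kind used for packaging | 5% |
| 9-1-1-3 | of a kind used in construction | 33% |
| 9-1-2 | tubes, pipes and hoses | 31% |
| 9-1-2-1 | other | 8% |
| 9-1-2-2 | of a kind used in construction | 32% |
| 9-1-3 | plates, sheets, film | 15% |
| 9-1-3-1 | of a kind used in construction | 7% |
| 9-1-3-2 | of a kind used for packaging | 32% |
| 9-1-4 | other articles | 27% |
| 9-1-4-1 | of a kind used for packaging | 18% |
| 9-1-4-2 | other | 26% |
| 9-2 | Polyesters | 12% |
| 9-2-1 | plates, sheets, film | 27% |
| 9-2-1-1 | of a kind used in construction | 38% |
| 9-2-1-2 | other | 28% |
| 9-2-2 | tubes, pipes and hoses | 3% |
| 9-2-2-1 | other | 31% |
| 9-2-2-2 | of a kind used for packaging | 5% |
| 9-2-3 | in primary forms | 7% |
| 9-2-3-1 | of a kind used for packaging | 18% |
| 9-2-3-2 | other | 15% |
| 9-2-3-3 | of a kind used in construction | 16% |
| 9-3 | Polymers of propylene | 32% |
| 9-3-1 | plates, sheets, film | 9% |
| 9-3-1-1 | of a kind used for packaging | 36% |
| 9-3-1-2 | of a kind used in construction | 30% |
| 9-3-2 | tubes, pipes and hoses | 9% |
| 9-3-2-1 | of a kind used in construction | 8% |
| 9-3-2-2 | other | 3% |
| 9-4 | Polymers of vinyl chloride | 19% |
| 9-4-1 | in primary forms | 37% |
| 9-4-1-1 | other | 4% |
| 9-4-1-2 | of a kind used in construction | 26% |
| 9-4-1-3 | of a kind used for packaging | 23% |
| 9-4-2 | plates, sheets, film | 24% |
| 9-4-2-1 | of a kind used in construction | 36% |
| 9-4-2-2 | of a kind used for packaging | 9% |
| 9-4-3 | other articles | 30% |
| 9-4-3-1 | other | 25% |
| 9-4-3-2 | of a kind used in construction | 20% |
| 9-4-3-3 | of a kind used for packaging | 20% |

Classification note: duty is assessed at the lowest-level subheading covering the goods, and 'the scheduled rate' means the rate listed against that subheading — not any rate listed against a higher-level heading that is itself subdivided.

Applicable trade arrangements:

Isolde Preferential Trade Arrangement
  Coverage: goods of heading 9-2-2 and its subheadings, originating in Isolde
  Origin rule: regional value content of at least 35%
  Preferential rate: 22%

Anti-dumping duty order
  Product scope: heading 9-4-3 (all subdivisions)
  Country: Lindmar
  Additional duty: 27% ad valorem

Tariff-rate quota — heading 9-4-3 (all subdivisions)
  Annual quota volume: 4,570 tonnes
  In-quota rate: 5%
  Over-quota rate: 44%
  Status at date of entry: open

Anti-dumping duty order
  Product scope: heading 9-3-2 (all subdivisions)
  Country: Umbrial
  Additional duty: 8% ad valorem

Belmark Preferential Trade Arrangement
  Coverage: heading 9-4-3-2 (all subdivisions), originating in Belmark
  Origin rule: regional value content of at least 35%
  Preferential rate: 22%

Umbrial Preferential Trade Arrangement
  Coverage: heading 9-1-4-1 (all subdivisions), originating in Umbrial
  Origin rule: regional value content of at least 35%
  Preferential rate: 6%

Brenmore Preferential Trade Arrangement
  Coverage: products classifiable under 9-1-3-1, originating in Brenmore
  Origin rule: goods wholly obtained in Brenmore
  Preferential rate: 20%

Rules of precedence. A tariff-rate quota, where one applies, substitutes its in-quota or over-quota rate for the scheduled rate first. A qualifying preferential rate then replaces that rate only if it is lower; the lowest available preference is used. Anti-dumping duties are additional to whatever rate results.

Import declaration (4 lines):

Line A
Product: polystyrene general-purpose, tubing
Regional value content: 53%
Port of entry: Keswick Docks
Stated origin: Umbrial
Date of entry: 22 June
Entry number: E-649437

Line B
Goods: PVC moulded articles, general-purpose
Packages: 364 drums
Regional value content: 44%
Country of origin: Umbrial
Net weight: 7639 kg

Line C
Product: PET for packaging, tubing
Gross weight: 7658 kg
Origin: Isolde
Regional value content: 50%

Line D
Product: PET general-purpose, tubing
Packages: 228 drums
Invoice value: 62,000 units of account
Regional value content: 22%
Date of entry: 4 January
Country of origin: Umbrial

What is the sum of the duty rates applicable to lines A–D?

49%

Line A: polystyrene → 9-1; tubing → 9-1-2; general-purpose → 9-1-2-1. Scheduled 8%. Umbrial agreement on 9-1-4-1: 9-1-2-1 not covered. → 8%.
Line B: PVC → 9-4; moulded articles → 9-4-3; general-purpose → 9-4-3-1. Scheduled 25%. quota on 9-4-3 open → in-quota 5%; Umbrial agreement on 9-1-4-1: 9-4-3-1 not covered. → 5%.
Line C: PET → 9-2; tubing → 9-2-2; for packaging → 9-2-2-2. Scheduled 5%. Isolde agreement on 9-2-2: RVC ≥ 35% → 22% available; preference 22% not lower than 5% → no reduction. → 5%.
Line D: PET → 9-2; tubing → 9-2-2; general-purpose → 9-2-2-1. Scheduled 31%. Umbrial agreement on 9-1-4-1: 9-2-2-1 not covered. → 31%.
Sum: 8% + 5% + 5% + 31% = 49%.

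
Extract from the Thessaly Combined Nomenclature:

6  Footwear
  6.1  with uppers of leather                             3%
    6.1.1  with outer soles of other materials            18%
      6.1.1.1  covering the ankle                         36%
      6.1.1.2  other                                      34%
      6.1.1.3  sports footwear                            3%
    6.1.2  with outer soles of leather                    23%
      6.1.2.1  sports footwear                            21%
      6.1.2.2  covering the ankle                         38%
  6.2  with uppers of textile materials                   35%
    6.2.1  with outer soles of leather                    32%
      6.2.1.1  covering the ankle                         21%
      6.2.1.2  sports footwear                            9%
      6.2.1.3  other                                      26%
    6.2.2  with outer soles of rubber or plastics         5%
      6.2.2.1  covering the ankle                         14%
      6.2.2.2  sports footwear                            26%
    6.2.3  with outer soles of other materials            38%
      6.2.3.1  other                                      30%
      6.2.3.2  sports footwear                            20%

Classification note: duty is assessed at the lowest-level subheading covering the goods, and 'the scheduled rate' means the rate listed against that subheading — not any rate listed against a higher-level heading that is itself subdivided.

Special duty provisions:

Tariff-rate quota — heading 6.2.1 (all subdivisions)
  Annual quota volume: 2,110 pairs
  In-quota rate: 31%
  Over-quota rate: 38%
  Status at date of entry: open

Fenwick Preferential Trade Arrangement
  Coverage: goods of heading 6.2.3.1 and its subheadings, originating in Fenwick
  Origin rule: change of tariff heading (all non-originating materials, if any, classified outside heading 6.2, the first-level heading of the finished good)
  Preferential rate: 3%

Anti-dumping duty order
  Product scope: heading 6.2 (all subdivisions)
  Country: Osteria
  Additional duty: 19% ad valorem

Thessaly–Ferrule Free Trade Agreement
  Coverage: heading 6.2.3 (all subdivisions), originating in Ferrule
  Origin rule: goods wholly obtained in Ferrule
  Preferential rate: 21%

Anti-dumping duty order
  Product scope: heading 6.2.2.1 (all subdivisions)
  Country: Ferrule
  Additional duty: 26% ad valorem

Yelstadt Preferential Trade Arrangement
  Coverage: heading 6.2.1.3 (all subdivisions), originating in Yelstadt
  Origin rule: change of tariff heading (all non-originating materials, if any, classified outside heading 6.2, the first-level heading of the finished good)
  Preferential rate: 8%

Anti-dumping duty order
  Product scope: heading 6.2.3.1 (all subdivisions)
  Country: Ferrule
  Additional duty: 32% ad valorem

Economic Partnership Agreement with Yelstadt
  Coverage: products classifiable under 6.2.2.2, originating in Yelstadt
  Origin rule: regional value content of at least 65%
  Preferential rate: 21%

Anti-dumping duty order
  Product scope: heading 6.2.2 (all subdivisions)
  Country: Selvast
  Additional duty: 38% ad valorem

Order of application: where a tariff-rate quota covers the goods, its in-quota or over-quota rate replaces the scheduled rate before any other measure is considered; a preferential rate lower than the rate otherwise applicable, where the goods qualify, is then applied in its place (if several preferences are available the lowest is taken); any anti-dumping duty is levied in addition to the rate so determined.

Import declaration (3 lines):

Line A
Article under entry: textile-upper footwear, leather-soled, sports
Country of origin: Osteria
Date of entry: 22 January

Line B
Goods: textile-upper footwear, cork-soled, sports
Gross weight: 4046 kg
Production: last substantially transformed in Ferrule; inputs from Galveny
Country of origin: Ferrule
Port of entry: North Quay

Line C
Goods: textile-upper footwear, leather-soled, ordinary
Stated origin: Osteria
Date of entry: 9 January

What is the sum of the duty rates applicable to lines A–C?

120%

Line A: textile-upper → 6.2; leather-soled → 6.2.1; sports → 6.2.1.2. Scheduled 9%. quota on 6.2.1 open → in-quota 31%; anti-dumping (Osteria, 6.2): +19%; total 31% + 19% = 50%. → 50%.
Line B: textile-upper → 6.2; cork-soled → 6.2.3; sports → 6.2.3.2. Scheduled 20%. Ferrule agreement on 6.2.3: not wholly obtained. → 20%.
Line C: textile-upper → 6.2; leather-soled → 6.2.1; ordinary → 6.2.1.3. Scheduled 26%. quota on 6.2.1 open → in-quota 31%; anti-dumping (Osteria, 6.2): +19%; total 31% + 19% = 50%. → 50%.
Sum: 50% + 20% + 50% = 120%.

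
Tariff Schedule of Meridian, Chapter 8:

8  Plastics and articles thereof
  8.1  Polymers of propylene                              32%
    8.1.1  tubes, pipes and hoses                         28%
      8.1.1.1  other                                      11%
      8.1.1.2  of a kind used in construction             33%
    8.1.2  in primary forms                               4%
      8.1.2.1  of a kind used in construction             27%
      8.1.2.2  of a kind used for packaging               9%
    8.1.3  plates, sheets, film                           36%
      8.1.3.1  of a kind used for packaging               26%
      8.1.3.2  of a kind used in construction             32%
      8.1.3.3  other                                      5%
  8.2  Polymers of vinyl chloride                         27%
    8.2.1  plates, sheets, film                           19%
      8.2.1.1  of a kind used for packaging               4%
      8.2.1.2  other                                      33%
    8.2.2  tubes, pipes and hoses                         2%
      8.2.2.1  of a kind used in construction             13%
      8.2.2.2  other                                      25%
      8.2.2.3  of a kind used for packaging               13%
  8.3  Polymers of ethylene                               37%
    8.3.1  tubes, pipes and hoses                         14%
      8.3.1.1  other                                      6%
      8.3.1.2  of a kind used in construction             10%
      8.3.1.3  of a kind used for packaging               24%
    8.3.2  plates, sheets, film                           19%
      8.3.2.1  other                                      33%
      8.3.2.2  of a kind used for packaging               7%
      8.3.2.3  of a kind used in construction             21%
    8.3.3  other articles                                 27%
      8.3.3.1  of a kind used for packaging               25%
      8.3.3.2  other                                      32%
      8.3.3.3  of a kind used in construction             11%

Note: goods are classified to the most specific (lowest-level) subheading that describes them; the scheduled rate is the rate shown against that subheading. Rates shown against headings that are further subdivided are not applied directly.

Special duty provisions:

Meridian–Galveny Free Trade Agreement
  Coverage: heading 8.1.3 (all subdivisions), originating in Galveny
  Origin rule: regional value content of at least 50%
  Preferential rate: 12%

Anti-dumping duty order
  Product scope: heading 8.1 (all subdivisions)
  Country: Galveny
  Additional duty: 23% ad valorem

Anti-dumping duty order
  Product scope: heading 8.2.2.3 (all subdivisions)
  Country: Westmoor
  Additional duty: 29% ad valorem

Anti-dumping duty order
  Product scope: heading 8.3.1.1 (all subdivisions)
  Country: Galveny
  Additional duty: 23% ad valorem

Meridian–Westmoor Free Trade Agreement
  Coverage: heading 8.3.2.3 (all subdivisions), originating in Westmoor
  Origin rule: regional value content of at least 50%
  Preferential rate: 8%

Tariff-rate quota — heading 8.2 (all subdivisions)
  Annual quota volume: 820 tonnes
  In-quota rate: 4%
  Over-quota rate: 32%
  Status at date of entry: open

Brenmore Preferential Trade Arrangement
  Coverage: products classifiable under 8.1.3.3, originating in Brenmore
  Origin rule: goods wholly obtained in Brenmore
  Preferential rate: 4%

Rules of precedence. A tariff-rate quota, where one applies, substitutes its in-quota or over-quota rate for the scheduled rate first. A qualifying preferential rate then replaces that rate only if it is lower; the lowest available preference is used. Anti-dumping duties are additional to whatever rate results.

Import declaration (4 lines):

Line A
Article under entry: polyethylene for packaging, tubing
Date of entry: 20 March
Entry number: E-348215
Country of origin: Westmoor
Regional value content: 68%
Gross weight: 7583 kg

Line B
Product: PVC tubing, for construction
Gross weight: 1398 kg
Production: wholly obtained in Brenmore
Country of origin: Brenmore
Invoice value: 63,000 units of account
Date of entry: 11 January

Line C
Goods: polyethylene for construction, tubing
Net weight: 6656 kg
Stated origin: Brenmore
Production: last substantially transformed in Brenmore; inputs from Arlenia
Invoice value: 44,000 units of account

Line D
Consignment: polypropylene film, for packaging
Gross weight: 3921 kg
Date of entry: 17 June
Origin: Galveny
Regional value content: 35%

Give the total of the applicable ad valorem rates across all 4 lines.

87%

Line A: polyethylene → 8.3; tubing → 8.3.1; for packaging → 8.3.1.3. Scheduled 24%. Westmoor agreement on 8.3.2.3: 8.3.1.3 not covered. → 24%.
Line B: PVC → 8.2; tubing → 8.2.2; for construction → 8.2.2.1. Scheduled 13%. quota on 8.2 open → in-quota 4%; Brenmore agreement on 8.1.3.3: 8.2.2.1 not covered. → 4%.
Line C: polyethylene → 8.3; tubing → 8.3.1; for construction → 8.3.1.2. Scheduled 10%. Brenmore agreement on 8.1.3.3: 8.3.1.2 not covered. → 10%.
Line D: polypropylene → 8.1; film → 8.1.3; for packaging → 8.1.3.1. Scheduled 26%. Galveny agreement on 8.1.3: RVC < 50%; anti-dumping (Galveny, 8.1): +23%; total 26% + 23% = 49%. → 49%.
Sum: 24% + 4% + 10% + 49% = 87%.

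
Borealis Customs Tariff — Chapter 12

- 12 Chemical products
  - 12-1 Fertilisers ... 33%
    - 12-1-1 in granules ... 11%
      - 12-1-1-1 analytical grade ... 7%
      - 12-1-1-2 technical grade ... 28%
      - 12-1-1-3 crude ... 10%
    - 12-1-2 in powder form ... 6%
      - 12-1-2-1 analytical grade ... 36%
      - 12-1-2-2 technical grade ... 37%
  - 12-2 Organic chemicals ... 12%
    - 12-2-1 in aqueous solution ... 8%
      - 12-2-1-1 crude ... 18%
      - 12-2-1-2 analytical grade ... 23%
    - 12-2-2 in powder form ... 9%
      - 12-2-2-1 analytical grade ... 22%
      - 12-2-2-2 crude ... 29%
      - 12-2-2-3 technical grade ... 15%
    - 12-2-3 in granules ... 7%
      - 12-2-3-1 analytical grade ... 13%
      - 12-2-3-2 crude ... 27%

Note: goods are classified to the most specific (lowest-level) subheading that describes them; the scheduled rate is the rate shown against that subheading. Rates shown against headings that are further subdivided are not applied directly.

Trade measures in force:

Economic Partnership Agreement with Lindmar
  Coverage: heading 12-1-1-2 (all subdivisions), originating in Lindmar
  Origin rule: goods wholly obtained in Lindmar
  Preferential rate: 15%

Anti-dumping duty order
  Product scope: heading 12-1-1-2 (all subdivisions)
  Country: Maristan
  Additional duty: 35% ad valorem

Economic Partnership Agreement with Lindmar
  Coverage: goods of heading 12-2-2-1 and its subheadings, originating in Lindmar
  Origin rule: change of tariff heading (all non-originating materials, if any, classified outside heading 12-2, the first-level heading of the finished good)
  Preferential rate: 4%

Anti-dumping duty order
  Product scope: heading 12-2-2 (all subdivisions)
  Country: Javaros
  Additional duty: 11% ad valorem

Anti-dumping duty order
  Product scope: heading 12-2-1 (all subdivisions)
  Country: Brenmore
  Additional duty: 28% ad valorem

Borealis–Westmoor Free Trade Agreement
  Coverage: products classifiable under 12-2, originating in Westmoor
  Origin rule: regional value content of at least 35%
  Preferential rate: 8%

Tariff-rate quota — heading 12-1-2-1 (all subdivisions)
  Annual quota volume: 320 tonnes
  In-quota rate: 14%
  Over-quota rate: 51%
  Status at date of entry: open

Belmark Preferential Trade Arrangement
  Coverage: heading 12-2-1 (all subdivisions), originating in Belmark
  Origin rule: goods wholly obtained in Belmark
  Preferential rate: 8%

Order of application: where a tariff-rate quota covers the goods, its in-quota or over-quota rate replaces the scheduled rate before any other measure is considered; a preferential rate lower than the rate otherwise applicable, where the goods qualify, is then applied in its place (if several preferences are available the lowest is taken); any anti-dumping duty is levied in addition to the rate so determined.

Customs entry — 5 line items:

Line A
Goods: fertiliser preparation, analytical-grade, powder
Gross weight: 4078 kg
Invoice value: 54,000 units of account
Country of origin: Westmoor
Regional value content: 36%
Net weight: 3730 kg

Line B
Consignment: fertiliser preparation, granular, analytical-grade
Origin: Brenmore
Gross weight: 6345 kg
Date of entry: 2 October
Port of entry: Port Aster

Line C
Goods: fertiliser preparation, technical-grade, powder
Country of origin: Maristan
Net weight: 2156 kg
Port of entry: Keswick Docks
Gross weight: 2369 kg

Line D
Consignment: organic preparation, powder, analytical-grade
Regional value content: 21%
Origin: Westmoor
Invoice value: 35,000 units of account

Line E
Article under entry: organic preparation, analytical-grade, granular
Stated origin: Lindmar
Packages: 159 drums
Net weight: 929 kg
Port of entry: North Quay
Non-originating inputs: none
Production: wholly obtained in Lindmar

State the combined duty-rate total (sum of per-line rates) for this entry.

93%

Line A: fertiliser → 12-1; powder → 12-1-2; analytical-grade → 12-1-2-1. Scheduled 36%. quota on 12-1-2-1 open → in-quota 14%; Westmoor agreement on 12-2: 12-1-2-1 not covered. → 14%.
Line B: fertiliser → 12-1; granular → 12-1-1; analytical-grade → 12-1-1-1. Scheduled 7%. No special measure applies. → 7%.
Line C: fertiliser → 12-1; powder → 12-1-2; technical-grade → 12-1-2-2. Scheduled 37%. No special measure applies. → 37%.
Line D: organic → 12-2; powder → 12-2-2; analytical-grade → 12-2-2-1. Scheduled 22%. Westmoor agreement on 12-2: RVC < 35%. → 22%.
Line E: organic → 12-2; granular → 12-2-3; analytical-grade → 12-2-3-1. Scheduled 13%. Lindmar agreement on 12-1-1-2: 12-2-3-1 not covered; Lindmar agreement on 12-2-2-1: 12-2-3-1 not covered. → 13%.
Sum: 14% + 7% + 37% + 22% + 13% = 93%.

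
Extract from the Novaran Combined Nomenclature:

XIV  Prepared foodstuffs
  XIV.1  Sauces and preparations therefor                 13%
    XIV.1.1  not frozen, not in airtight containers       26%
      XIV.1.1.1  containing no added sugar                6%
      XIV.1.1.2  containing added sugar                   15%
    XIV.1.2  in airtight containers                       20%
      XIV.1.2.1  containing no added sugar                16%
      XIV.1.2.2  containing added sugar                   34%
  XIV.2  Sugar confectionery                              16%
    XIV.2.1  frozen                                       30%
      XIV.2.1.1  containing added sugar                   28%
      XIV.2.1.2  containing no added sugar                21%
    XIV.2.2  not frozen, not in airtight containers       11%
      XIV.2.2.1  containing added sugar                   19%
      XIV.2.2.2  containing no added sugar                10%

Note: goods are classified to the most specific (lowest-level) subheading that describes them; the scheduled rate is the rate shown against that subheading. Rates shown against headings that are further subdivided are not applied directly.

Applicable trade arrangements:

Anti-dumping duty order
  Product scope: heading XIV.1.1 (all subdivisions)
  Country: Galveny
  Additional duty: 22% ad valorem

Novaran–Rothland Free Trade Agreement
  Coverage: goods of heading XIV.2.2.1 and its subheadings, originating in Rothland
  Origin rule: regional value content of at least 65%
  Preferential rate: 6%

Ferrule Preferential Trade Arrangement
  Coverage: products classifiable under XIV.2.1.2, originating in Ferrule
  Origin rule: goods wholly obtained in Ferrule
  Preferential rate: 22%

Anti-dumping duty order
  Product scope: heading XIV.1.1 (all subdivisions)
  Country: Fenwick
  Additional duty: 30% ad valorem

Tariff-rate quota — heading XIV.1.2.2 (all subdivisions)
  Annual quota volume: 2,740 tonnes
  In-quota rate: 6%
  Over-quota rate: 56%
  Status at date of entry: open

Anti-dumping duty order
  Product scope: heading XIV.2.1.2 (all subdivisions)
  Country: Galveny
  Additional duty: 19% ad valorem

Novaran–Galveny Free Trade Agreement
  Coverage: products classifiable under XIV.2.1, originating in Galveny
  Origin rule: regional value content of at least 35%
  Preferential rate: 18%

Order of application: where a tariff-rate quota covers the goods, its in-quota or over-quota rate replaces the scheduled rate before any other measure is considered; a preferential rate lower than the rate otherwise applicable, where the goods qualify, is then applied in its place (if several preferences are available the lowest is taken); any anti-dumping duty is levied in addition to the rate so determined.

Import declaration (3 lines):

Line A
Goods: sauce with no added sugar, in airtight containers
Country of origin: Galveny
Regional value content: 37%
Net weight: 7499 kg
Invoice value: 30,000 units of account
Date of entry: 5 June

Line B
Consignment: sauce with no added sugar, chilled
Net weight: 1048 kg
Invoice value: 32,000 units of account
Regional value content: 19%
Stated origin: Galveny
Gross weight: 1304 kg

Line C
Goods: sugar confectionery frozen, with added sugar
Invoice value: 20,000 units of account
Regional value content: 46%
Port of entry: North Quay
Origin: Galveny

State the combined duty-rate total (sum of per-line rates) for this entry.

62%

Line A: sauce → XIV.1; in airtight containers → XIV.1.2; with no added sugar → XIV.1.2.1. Scheduled 16%. Galveny agreement on XIV.2.1: XIV.1.2.1 not covered. → 16%.
Line B: sauce → XIV.1; chilled → XIV.1.1; with no added sugar → XIV.1.1.1. Scheduled 6%. Galveny agreement on XIV.2.1: XIV.1.1.1 not covered; anti-dumping (Galveny, XIV.1.1): +22%; total 6% + 22% = 28%. → 28%.
Line C: sugar confectionery → XIV.2; frozen → XIV.2.1; with added sugar → XIV.2.1.1. Scheduled 28%. Galveny agreement on XIV.2.1: RVC ≥ 35% → 18% available; preferential 18%. → 18%.
Sum: 16% + 28% + 18% = 62%.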